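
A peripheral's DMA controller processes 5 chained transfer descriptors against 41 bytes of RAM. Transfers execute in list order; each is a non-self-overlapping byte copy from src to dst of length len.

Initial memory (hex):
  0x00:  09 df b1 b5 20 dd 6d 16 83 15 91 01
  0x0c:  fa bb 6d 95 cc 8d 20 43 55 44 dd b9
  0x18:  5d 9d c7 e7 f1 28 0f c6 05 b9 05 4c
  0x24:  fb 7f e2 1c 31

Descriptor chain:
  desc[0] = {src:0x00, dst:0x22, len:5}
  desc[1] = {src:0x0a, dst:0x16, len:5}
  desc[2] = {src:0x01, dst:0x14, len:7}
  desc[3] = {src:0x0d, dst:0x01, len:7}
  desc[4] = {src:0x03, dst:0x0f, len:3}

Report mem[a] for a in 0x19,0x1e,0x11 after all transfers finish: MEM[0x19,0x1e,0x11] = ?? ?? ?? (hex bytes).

MEM[0x19,0x1e,0x11] = 6d 0f 8d

D0: mem[0x22..0x26] <- [09 df b1 b5 20]
D1: mem[0x16..0x1a] <- [91 01 fa bb 6d]
D2: mem[0x14..0x1a] <- [df b1 b5 20 dd 6d 16]
D3: mem[0x01..0x07] <- [bb 6d 95 cc 8d 20 43]
D4: mem[0x0f..0x11] <- [95 cc 8d]
query mem[0x19]=0x6d, mem[0x1e]=0x0f, mem[0x11]=0x8d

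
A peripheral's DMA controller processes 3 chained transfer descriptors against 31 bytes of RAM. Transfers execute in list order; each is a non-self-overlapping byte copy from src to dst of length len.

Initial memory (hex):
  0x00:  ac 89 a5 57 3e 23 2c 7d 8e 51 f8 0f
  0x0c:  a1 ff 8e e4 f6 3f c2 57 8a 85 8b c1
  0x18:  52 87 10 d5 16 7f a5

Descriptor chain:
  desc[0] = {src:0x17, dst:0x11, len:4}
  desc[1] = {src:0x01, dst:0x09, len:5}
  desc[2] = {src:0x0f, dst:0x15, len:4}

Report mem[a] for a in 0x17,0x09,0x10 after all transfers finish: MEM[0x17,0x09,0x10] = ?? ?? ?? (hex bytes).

[0] 0x17->0x11 len=4 : c1 52 87 10
[1] 0x01->0x09 len=5 : 89 a5 57 3e 23
[2] 0x0f->0x15 len=4 : e4 f6 c1 52
query mem[0x17]=0xc1, mem[0x09]=0x89, mem[0x10]=0xf6

MEM[0x17,0x09,0x10] = c1 89 f6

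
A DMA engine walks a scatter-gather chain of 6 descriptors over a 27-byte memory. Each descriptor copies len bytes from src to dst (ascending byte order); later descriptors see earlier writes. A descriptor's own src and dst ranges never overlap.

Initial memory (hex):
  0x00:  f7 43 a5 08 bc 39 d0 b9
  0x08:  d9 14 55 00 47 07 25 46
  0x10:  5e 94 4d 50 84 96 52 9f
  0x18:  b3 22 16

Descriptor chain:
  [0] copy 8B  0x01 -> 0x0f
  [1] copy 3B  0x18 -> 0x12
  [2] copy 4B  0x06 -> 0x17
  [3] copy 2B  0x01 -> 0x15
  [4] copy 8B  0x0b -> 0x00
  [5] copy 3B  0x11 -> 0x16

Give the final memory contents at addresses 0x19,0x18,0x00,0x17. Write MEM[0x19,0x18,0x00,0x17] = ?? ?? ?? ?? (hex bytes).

MEM[0x19,0x18,0x00,0x17] = d9 22 00 b3

  after D0: wrote 8B at 0x0f = 43a508bc39d0b9d9
  after D1: wrote 3B at 0x12 = b32216
  after D2: wrote 4B at 0x17 = d0b9d914
  after D3: wrote 2B at 0x15 = 43a5
  after D4: wrote 8B at 0x00 = 0047072543a508b3
  after D5: wrote 3B at 0x16 = 08b322
query mem[0x19]=0xd9, mem[0x18]=0x22, mem[0x00]=0x00, mem[0x17]=0xb3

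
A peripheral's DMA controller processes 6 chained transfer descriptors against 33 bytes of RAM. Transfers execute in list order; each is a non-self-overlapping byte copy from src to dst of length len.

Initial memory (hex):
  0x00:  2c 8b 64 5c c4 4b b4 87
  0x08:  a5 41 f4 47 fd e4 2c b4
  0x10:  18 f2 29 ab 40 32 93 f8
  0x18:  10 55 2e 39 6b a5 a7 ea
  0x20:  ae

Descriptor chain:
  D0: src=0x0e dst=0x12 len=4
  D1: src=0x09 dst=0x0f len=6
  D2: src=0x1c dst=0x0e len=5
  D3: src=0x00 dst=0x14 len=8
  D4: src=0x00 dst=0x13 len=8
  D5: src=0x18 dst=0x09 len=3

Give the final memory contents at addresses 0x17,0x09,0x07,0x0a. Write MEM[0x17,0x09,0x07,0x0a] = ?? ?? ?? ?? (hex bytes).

MEM[0x17,0x09,0x07,0x0a] = c4 4b 87 b4

D0: mem[0x12..0x15] <- [2c b4 18 f2]
D1: mem[0x0f..0x14] <- [41 f4 47 fd e4 2c]
D2: mem[0x0e..0x12] <- [6b a5 a7 ea ae]
D3: mem[0x14..0x1b] <- [2c 8b 64 5c c4 4b b4 87]
D4: mem[0x13..0x1a] <- [2c 8b 64 5c c4 4b b4 87]
D5: mem[0x09..0x0b] <- [4b b4 87]
query mem[0x17]=0xc4, mem[0x09]=0x4b, mem[0x07]=0x87, mem[0x0a]=0xb4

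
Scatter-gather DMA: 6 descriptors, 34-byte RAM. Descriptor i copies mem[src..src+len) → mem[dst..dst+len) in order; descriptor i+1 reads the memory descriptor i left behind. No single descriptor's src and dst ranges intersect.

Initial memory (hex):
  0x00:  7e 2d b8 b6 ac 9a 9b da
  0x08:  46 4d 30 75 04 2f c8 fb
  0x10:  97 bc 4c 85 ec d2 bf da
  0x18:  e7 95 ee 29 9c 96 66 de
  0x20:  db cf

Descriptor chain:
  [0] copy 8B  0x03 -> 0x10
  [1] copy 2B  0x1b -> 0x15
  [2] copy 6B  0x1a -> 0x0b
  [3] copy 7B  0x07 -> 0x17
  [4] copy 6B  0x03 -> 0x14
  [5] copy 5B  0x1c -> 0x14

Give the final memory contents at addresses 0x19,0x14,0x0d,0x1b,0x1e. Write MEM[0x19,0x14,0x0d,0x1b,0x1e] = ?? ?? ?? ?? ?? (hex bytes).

MEM[0x19,0x14,0x0d,0x1b,0x1e] = 46 29 9c ee 66

#0 dst[0x10+8] := {0xb6,0xac,0x9a,0x9b,0xda,0x46,0x4d,0x30}
#1 dst[0x15+2] := {0x29,0x9c}
#2 dst[0x0b+6] := {0xee,0x29,0x9c,0x96,0x66,0xde}
#3 dst[0x17+7] := {0xda,0x46,0x4d,0x30,0xee,0x29,0x9c}
#4 dst[0x14+6] := {0xb6,0xac,0x9a,0x9b,0xda,0x46}
#5 dst[0x14+5] := {0x29,0x9c,0x66,0xde,0xdb}
query mem[0x19]=0x46, mem[0x14]=0x29, mem[0x0d]=0x9c, mem[0x1b]=0xee, mem[0x1e]=0x66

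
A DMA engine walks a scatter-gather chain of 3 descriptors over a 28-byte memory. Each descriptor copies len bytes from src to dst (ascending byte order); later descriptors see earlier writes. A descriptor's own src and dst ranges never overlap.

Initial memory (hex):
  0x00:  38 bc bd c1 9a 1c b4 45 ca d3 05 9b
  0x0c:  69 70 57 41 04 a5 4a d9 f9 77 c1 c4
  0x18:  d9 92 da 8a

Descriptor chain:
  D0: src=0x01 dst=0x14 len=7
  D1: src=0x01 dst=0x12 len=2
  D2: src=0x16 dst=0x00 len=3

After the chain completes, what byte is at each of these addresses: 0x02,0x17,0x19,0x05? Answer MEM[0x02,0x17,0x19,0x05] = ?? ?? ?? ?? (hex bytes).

D0: mem[0x14..0x1a] <- [bc bd c1 9a 1c b4 45]
D1: mem[0x12..0x13] <- [bc bd]
D2: mem[0x00..0x02] <- [c1 9a 1c]
query mem[0x02]=0x1c, mem[0x17]=0x9a, mem[0x19]=0xb4, mem[0x05]=0x1c

MEM[0x02,0x17,0x19,0x05] = 1c 9a b4 1c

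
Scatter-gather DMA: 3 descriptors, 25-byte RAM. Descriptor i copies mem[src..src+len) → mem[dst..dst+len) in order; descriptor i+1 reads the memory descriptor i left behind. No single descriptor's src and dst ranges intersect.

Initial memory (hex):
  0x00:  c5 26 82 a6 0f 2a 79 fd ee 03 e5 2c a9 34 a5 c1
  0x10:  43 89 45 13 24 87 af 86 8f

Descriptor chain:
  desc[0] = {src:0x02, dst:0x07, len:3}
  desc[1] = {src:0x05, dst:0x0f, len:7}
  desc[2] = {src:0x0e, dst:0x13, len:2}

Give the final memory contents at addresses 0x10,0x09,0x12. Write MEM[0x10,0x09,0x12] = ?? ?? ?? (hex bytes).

D0: mem[0x07..0x09] <- [82 a6 0f]
D1: mem[0x0f..0x15] <- [2a 79 82 a6 0f e5 2c]
D2: mem[0x13..0x14] <- [a5 2a]
query mem[0x10]=0x79, mem[0x09]=0x0f, mem[0x12]=0xa6

MEM[0x10,0x09,0x12] = 79 0f a6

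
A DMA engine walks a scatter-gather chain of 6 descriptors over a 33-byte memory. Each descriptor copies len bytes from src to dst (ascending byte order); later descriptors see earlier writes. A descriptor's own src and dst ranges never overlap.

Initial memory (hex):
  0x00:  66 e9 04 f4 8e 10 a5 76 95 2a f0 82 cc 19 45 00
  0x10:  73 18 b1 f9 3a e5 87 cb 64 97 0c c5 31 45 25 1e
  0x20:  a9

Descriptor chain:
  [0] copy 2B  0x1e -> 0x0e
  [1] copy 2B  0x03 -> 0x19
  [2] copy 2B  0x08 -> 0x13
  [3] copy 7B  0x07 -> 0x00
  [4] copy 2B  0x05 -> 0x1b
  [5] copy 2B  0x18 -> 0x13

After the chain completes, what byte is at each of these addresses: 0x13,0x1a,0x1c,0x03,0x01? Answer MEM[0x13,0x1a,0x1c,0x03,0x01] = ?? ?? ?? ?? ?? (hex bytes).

[0] 0x1e->0x0e len=2 : 25 1e
[1] 0x03->0x19 len=2 : f4 8e
[2] 0x08->0x13 len=2 : 95 2a
[3] 0x07->0x00 len=7 : 76 95 2a f0 82 cc 19
[4] 0x05->0x1b len=2 : cc 19
[5] 0x18->0x13 len=2 : 64 f4
query mem[0x13]=0x64, mem[0x1a]=0x8e, mem[0x1c]=0x19, mem[0x03]=0xf0, mem[0x01]=0x95

MEM[0x13,0x1a,0x1c,0x03,0x01] = 64 8e 19 f0 95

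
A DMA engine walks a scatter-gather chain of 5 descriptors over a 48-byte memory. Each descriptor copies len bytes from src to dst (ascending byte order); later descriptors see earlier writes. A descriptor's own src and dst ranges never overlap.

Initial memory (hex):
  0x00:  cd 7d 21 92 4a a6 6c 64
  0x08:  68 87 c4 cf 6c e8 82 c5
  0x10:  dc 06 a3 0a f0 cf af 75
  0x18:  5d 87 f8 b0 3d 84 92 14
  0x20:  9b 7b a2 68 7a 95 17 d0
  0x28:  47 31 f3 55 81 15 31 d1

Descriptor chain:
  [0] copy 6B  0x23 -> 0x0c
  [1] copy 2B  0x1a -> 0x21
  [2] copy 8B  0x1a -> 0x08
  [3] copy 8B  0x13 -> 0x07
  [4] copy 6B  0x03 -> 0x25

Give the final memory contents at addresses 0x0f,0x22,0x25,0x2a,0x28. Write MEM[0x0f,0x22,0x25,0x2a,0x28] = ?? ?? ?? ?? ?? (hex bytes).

  after D0: wrote 6B at 0x0c = 687a9517d047
  after D1: wrote 2B at 0x21 = f8b0
  after D2: wrote 8B at 0x08 = f8b03d8492149bf8
  after D3: wrote 8B at 0x07 = 0af0cfaf755d87f8
  after D4: wrote 6B at 0x25 = 924aa66c0af0
query mem[0x0f]=0xf8, mem[0x22]=0xb0, mem[0x25]=0x92, mem[0x2a]=0xf0, mem[0x28]=0x6c

MEM[0x0f,0x22,0x25,0x2a,0x28] = f8 b0 92 f0 6c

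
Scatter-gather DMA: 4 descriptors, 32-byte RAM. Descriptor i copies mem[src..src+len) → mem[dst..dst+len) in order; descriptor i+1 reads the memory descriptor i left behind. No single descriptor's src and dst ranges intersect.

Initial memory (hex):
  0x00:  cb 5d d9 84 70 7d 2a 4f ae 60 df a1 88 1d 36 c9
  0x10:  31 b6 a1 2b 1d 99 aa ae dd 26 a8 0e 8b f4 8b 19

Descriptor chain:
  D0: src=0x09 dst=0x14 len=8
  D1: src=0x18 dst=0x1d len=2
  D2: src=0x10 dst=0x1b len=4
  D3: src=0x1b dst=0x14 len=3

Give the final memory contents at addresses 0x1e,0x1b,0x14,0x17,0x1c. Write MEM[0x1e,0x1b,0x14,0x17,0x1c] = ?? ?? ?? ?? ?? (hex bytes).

[0] 0x09->0x14 len=8 : 60 df a1 88 1d 36 c9 31
[1] 0x18->0x1d len=2 : 1d 36
[2] 0x10->0x1b len=4 : 31 b6 a1 2b
[3] 0x1b->0x14 len=3 : 31 b6 a1
query mem[0x1e]=0x2b, mem[0x1b]=0x31, mem[0x14]=0x31, mem[0x17]=0x88, mem[0x1c]=0xb6

MEM[0x1e,0x1b,0x14,0x17,0x1c] = 2b 31 31 88 b6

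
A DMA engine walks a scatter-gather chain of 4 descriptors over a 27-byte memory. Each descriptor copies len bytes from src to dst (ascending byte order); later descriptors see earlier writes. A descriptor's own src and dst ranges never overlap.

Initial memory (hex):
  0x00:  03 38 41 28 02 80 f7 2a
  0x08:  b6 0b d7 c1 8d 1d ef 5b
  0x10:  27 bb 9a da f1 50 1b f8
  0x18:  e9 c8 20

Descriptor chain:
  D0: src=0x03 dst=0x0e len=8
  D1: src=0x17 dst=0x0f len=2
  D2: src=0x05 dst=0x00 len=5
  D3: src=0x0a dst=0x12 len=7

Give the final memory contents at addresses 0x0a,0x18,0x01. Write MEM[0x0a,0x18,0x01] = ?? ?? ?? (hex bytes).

MEM[0x0a,0x18,0x01] = d7 e9 f7

#0 dst[0x0e+8] := {0x28,0x02,0x80,0xf7,0x2a,0xb6,0x0b,0xd7}
#1 dst[0x0f+2] := {0xf8,0xe9}
#2 dst[0x00+5] := {0x80,0xf7,0x2a,0xb6,0x0b}
#3 dst[0x12+7] := {0xd7,0xc1,0x8d,0x1d,0x28,0xf8,0xe9}
query mem[0x0a]=0xd7, mem[0x18]=0xe9, mem[0x01]=0xf7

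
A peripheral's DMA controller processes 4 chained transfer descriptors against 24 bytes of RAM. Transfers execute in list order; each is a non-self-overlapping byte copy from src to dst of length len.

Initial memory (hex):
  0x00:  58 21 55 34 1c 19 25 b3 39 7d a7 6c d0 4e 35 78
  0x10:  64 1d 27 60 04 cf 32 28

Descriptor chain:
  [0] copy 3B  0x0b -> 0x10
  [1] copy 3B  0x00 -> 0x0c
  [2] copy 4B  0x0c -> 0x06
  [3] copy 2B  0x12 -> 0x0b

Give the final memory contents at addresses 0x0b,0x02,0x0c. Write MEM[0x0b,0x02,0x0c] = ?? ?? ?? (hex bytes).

MEM[0x0b,0x02,0x0c] = 4e 55 60

  after D0: wrote 3B at 0x10 = 6cd04e
  after D1: wrote 3B at 0x0c = 582155
  after D2: wrote 4B at 0x06 = 58215578
  after D3: wrote 2B at 0x0b = 4e60
query mem[0x0b]=0x4e, mem[0x02]=0x55, mem[0x0c]=0x60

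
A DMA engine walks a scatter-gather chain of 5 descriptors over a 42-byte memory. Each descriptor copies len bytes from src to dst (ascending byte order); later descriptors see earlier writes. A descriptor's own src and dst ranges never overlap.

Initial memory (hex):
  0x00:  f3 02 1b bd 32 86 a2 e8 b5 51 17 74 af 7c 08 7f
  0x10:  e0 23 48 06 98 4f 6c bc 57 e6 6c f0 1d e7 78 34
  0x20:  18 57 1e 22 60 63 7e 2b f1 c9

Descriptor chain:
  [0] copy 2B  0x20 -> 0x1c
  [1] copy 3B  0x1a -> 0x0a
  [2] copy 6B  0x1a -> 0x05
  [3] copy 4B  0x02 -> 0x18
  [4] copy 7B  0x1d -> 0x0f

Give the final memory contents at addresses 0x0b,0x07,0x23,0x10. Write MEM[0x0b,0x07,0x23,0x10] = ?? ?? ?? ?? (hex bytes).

MEM[0x0b,0x07,0x23,0x10] = f0 18 22 78

#0 dst[0x1c+2] := {0x18,0x57}
#1 dst[0x0a+3] := {0x6c,0xf0,0x18}
#2 dst[0x05+6] := {0x6c,0xf0,0x18,0x57,0x78,0x34}
#3 dst[0x18+4] := {0x1b,0xbd,0x32,0x6c}
#4 dst[0x0f+7] := {0x57,0x78,0x34,0x18,0x57,0x1e,0x22}
query mem[0x0b]=0xf0, mem[0x07]=0x18, mem[0x23]=0x22, mem[0x10]=0x78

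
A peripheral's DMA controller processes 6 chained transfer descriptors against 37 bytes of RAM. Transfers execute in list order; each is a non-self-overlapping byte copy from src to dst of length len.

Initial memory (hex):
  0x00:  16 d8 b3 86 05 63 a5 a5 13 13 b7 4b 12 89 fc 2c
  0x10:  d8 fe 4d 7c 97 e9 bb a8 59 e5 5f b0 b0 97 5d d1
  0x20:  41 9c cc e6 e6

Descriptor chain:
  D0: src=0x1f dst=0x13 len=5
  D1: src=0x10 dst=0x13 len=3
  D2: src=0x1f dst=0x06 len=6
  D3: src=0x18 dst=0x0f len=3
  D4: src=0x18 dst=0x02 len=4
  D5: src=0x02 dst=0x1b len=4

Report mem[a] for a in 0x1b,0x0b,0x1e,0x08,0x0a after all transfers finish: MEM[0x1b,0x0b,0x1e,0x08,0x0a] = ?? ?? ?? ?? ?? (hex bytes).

#0 dst[0x13+5] := {0xd1,0x41,0x9c,0xcc,0xe6}
#1 dst[0x13+3] := {0xd8,0xfe,0x4d}
#2 dst[0x06+6] := {0xd1,0x41,0x9c,0xcc,0xe6,0xe6}
#3 dst[0x0f+3] := {0x59,0xe5,0x5f}
#4 dst[0x02+4] := {0x59,0xe5,0x5f,0xb0}
#5 dst[0x1b+4] := {0x59,0xe5,0x5f,0xb0}
query mem[0x1b]=0x59, mem[0x0b]=0xe6, mem[0x1e]=0xb0, mem[0x08]=0x9c, mem[0x0a]=0xe6

MEM[0x1b,0x0b,0x1e,0x08,0x0a] = 59 e6 b0 9c e6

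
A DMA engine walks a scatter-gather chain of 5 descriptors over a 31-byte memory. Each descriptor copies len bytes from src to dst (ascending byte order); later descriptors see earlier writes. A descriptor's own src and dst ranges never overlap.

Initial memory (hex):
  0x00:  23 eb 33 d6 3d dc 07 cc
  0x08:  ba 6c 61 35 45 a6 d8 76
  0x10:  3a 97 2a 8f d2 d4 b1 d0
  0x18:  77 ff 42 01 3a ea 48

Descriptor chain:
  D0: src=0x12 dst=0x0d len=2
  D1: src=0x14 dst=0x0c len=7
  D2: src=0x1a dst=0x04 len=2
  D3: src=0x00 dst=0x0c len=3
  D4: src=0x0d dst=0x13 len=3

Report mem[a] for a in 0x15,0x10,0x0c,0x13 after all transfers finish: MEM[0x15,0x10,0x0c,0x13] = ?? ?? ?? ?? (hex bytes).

MEM[0x15,0x10,0x0c,0x13] = d0 77 23 eb

  after D0: wrote 2B at 0x0d = 2a8f
  after D1: wrote 7B at 0x0c = d2d4b1d077ff42
  after D2: wrote 2B at 0x04 = 4201
  after D3: wrote 3B at 0x0c = 23eb33
  after D4: wrote 3B at 0x13 = eb33d0
query mem[0x15]=0xd0, mem[0x10]=0x77, mem[0x0c]=0x23, mem[0x13]=0xeb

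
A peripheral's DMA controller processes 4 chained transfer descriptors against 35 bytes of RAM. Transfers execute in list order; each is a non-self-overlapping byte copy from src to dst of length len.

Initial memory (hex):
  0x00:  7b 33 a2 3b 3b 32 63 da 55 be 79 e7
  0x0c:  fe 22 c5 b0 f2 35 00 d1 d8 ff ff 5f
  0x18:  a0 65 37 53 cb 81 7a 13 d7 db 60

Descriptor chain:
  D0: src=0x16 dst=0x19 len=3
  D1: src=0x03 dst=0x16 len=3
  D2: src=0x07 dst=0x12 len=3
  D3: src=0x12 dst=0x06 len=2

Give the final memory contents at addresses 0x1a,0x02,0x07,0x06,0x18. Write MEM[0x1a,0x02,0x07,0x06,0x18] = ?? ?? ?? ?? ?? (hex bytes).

MEM[0x1a,0x02,0x07,0x06,0x18] = 5f a2 55 da 32

[0] 0x16->0x19 len=3 : ff 5f a0
[1] 0x03->0x16 len=3 : 3b 3b 32
[2] 0x07->0x12 len=3 : da 55 be
[3] 0x12->0x06 len=2 : da 55
query mem[0x1a]=0x5f, mem[0x02]=0xa2, mem[0x07]=0x55, mem[0x06]=0xda, mem[0x18]=0x32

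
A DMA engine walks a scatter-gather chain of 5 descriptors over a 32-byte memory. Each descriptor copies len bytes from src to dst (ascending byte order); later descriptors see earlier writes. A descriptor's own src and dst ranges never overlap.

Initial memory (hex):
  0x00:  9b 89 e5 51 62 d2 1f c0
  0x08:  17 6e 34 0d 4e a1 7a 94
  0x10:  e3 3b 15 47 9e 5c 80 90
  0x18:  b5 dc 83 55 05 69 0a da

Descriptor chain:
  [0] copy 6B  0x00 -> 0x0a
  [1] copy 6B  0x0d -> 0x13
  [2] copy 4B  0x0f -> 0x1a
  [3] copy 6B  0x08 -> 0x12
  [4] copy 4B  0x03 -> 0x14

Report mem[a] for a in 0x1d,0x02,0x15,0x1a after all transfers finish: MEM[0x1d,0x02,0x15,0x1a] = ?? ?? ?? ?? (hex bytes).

[0] 0x00->0x0a len=6 : 9b 89 e5 51 62 d2
[1] 0x0d->0x13 len=6 : 51 62 d2 e3 3b 15
[2] 0x0f->0x1a len=4 : d2 e3 3b 15
[3] 0x08->0x12 len=6 : 17 6e 9b 89 e5 51
[4] 0x03->0x14 len=4 : 51 62 d2 1f
query mem[0x1d]=0x15, mem[0x02]=0xe5, mem[0x15]=0x62, mem[0x1a]=0xd2

MEM[0x1d,0x02,0x15,0x1a] = 15 e5 62 d2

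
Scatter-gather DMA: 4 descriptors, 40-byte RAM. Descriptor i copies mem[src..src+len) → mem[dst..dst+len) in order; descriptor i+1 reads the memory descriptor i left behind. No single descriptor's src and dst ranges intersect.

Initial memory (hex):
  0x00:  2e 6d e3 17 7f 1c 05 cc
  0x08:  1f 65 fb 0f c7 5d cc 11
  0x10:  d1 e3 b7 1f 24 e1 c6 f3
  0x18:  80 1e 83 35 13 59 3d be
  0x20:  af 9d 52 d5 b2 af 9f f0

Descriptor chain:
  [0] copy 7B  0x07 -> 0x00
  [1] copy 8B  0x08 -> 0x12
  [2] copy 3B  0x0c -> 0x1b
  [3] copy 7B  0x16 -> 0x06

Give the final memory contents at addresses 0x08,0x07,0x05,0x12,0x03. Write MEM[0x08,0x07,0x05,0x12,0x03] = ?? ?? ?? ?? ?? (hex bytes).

#0 dst[0x00+7] := {0xcc,0x1f,0x65,0xfb,0x0f,0xc7,0x5d}
#1 dst[0x12+8] := {0x1f,0x65,0xfb,0x0f,0xc7,0x5d,0xcc,0x11}
#2 dst[0x1b+3] := {0xc7,0x5d,0xcc}
#3 dst[0x06+7] := {0xc7,0x5d,0xcc,0x11,0x83,0xc7,0x5d}
query mem[0x08]=0xcc, mem[0x07]=0x5d, mem[0x05]=0xc7, mem[0x12]=0x1f, mem[0x03]=0xfb

MEM[0x08,0x07,0x05,0x12,0x03] = cc 5d c7 1f fb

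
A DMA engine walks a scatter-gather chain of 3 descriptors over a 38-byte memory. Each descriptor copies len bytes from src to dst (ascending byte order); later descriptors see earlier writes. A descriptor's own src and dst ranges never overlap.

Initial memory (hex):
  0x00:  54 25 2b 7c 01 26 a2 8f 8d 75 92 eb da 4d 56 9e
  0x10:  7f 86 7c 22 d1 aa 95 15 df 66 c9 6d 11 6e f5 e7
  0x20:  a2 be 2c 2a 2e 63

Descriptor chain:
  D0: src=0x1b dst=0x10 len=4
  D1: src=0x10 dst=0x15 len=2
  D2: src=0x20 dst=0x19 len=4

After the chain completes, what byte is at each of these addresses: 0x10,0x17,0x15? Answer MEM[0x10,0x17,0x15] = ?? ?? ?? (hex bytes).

  after D0: wrote 4B at 0x10 = 6d116ef5
  after D1: wrote 2B at 0x15 = 6d11
  after D2: wrote 4B at 0x19 = a2be2c2a
query mem[0x10]=0x6d, mem[0x17]=0x15, mem[0x15]=0x6d

MEM[0x10,0x17,0x15] = 6d 15 6d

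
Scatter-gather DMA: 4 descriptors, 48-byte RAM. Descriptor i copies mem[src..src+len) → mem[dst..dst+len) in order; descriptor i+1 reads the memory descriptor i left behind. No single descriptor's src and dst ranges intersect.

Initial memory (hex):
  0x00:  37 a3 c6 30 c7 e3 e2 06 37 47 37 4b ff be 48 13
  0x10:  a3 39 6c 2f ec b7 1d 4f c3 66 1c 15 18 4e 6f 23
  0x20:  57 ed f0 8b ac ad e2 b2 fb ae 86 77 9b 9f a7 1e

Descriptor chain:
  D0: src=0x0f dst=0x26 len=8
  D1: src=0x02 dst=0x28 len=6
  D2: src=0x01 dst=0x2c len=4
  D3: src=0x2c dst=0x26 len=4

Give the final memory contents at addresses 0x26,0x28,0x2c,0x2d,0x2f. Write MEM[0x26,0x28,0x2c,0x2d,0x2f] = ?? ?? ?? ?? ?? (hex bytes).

MEM[0x26,0x28,0x2c,0x2d,0x2f] = a3 30 a3 c6 c7

#0 dst[0x26+8] := {0x13,0xa3,0x39,0x6c,0x2f,0xec,0xb7,0x1d}
#1 dst[0x28+6] := {0xc6,0x30,0xc7,0xe3,0xe2,0x06}
#2 dst[0x2c+4] := {0xa3,0xc6,0x30,0xc7}
#3 dst[0x26+4] := {0xa3,0xc6,0x30,0xc7}
query mem[0x26]=0xa3, mem[0x28]=0x30, mem[0x2c]=0xa3, mem[0x2d]=0xc6, mem[0x2f]=0xc7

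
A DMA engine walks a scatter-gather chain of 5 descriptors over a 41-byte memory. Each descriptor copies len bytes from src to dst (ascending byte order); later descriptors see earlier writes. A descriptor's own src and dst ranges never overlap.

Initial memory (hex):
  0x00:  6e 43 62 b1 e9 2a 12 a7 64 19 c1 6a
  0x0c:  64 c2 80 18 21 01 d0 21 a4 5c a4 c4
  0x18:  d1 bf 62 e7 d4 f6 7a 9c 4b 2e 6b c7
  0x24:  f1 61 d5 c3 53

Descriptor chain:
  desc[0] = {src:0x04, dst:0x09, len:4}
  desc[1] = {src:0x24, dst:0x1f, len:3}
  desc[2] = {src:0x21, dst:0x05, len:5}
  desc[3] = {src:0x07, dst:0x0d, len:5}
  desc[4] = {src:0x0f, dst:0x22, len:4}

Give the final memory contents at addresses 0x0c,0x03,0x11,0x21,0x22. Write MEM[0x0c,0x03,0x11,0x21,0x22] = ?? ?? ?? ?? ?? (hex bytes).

MEM[0x0c,0x03,0x11,0x21,0x22] = a7 b1 12 d5 61

  after D0: wrote 4B at 0x09 = e92a12a7
  after D1: wrote 3B at 0x1f = f161d5
  after D2: wrote 5B at 0x05 = d56bc7f161
  after D3: wrote 5B at 0x0d = c7f1612a12
  after D4: wrote 4B at 0x22 = 612a12d0
query mem[0x0c]=0xa7, mem[0x03]=0xb1, mem[0x11]=0x12, mem[0x21]=0xd5, mem[0x22]=0x61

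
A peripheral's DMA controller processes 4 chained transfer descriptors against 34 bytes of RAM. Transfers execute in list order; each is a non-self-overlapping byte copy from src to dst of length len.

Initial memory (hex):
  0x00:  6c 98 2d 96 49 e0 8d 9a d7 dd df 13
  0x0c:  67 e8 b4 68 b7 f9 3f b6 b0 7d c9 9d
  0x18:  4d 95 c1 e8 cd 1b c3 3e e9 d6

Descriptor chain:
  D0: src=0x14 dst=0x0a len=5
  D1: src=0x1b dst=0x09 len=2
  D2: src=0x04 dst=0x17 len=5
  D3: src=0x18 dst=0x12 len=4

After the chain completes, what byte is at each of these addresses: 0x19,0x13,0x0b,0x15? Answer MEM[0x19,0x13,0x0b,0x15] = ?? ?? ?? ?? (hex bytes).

#0 dst[0x0a+5] := {0xb0,0x7d,0xc9,0x9d,0x4d}
#1 dst[0x09+2] := {0xe8,0xcd}
#2 dst[0x17+5] := {0x49,0xe0,0x8d,0x9a,0xd7}
#3 dst[0x12+4] := {0xe0,0x8d,0x9a,0xd7}
query mem[0x19]=0x8d, mem[0x13]=0x8d, mem[0x0b]=0x7d, mem[0x15]=0xd7

MEM[0x19,0x13,0x0b,0x15] = 8d 8d 7d d7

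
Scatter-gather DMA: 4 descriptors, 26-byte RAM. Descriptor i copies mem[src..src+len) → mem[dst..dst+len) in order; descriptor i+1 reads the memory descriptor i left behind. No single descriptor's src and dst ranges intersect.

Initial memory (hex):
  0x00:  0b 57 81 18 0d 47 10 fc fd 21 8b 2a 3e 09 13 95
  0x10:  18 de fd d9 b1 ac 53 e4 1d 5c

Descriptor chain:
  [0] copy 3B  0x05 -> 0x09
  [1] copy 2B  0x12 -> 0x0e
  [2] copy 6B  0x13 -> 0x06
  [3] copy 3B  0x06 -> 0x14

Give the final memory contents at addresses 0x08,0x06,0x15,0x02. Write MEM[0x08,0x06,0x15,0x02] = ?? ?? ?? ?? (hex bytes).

#0 dst[0x09+3] := {0x47,0x10,0xfc}
#1 dst[0x0e+2] := {0xfd,0xd9}
#2 dst[0x06+6] := {0xd9,0xb1,0xac,0x53,0xe4,0x1d}
#3 dst[0x14+3] := {0xd9,0xb1,0xac}
query mem[0x08]=0xac, mem[0x06]=0xd9, mem[0x15]=0xb1, mem[0x02]=0x81

MEM[0x08,0x06,0x15,0x02] = ac d9 b1 81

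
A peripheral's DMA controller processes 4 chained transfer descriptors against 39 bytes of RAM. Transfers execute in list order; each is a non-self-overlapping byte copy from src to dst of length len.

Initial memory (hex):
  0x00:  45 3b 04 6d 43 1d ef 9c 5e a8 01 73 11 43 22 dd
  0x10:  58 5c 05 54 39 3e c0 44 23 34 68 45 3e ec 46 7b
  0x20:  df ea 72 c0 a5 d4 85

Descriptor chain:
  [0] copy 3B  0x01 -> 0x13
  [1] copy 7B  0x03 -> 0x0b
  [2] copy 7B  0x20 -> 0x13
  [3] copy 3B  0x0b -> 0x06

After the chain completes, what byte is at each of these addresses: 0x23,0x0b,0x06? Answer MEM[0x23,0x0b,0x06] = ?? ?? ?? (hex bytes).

MEM[0x23,0x0b,0x06] = c0 6d 6d

  after D0: wrote 3B at 0x13 = 3b046d
  after D1: wrote 7B at 0x0b = 6d431def9c5ea8
  after D2: wrote 7B at 0x13 = dfea72c0a5d485
  after D3: wrote 3B at 0x06 = 6d431d
query mem[0x23]=0xc0, mem[0x0b]=0x6d, mem[0x06]=0x6d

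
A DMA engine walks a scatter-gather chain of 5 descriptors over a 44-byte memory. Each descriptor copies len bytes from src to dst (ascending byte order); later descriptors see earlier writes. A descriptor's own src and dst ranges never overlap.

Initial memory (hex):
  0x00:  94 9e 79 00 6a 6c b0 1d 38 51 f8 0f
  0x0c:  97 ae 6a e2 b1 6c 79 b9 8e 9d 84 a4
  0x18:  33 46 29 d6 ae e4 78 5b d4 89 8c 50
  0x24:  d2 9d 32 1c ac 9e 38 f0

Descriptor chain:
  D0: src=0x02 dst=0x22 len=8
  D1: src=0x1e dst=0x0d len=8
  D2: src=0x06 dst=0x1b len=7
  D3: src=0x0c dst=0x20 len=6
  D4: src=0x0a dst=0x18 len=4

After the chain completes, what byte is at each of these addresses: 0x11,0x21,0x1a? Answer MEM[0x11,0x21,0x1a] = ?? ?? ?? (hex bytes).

  after D0: wrote 8B at 0x22 = 79006a6cb01d3851
  after D1: wrote 8B at 0x0d = 785bd48979006a6c
  after D2: wrote 7B at 0x1b = b01d3851f80f97
  after D3: wrote 6B at 0x20 = 97785bd48979
  after D4: wrote 4B at 0x18 = f80f9778
query mem[0x11]=0x79, mem[0x21]=0x78, mem[0x1a]=0x97

MEM[0x11,0x21,0x1a] = 79 78 97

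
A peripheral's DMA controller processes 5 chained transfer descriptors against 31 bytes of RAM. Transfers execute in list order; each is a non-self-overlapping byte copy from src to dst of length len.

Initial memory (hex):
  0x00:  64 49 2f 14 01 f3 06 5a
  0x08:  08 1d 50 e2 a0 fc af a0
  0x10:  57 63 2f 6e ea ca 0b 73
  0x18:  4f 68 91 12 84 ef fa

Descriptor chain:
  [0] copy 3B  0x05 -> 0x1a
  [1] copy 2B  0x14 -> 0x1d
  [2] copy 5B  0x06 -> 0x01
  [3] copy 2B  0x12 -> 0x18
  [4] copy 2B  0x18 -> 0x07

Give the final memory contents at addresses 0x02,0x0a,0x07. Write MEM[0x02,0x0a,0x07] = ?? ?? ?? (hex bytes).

  after D0: wrote 3B at 0x1a = f3065a
  after D1: wrote 2B at 0x1d = eaca
  after D2: wrote 5B at 0x01 = 065a081d50
  after D3: wrote 2B at 0x18 = 2f6e
  after D4: wrote 2B at 0x07 = 2f6e
query mem[0x02]=0x5a, mem[0x0a]=0x50, mem[0x07]=0x2f

MEM[0x02,0x0a,0x07] = 5a 50 2f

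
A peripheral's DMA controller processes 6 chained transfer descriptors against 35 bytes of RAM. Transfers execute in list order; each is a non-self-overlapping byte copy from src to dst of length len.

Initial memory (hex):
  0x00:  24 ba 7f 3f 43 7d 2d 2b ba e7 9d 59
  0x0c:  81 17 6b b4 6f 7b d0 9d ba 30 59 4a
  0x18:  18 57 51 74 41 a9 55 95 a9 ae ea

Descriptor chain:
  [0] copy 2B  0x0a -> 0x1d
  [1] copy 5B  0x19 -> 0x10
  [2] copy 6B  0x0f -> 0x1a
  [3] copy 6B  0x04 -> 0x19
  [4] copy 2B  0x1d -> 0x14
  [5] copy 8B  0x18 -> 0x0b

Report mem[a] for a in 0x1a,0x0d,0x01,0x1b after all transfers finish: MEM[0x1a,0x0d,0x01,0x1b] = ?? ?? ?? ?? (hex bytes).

MEM[0x1a,0x0d,0x01,0x1b] = 7d 7d ba 2d

[0] 0x0a->0x1d len=2 : 9d 59
[1] 0x19->0x10 len=5 : 57 51 74 41 9d
[2] 0x0f->0x1a len=6 : b4 57 51 74 41 9d
[3] 0x04->0x19 len=6 : 43 7d 2d 2b ba e7
[4] 0x1d->0x14 len=2 : ba e7
[5] 0x18->0x0b len=8 : 18 43 7d 2d 2b ba e7 9d
query mem[0x1a]=0x7d, mem[0x0d]=0x7d, mem[0x01]=0xba, mem[0x1b]=0x2d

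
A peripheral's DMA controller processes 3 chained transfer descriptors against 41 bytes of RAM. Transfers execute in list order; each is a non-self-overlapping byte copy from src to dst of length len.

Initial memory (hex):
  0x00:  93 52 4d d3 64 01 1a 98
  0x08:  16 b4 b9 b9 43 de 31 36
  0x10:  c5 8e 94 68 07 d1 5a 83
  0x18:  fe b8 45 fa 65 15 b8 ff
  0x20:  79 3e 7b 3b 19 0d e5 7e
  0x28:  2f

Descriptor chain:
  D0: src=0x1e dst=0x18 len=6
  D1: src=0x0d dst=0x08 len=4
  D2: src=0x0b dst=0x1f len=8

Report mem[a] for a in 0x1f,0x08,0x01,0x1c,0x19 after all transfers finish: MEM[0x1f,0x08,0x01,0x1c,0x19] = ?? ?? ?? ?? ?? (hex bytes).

[0] 0x1e->0x18 len=6 : b8 ff 79 3e 7b 3b
[1] 0x0d->0x08 len=4 : de 31 36 c5
[2] 0x0b->0x1f len=8 : c5 43 de 31 36 c5 8e 94
query mem[0x1f]=0xc5, mem[0x08]=0xde, mem[0x01]=0x52, mem[0x1c]=0x7b, mem[0x19]=0xff

MEM[0x1f,0x08,0x01,0x1c,0x19] = c5 de 52 7b ff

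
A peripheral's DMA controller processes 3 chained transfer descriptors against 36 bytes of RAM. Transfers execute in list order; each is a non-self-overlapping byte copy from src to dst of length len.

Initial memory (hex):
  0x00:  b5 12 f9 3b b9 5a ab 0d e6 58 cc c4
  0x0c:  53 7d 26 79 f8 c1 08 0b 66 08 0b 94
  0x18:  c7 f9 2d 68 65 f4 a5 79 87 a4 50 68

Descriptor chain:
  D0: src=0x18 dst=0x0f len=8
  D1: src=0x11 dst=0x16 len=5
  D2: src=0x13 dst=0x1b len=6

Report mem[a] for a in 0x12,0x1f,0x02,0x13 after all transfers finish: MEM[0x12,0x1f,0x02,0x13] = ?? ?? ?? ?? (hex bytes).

#0 dst[0x0f+8] := {0xc7,0xf9,0x2d,0x68,0x65,0xf4,0xa5,0x79}
#1 dst[0x16+5] := {0x2d,0x68,0x65,0xf4,0xa5}
#2 dst[0x1b+6] := {0x65,0xf4,0xa5,0x2d,0x68,0x65}
query mem[0x12]=0x68, mem[0x1f]=0x68, mem[0x02]=0xf9, mem[0x13]=0x65

MEM[0x12,0x1f,0x02,0x13] = 68 68 f9 65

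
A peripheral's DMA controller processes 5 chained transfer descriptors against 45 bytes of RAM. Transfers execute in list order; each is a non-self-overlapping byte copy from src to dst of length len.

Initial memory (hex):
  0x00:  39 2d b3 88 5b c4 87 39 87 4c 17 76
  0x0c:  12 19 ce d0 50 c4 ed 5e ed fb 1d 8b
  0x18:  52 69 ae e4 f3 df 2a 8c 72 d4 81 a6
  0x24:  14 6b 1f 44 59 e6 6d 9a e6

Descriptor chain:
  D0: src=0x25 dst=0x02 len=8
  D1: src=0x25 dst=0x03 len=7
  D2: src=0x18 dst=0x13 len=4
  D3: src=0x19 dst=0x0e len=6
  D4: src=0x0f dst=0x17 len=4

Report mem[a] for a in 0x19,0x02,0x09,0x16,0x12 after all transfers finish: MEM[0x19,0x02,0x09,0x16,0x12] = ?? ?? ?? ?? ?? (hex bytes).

MEM[0x19,0x02,0x09,0x16,0x12] = f3 6b 9a e4 df

#0 dst[0x02+8] := {0x6b,0x1f,0x44,0x59,0xe6,0x6d,0x9a,0xe6}
#1 dst[0x03+7] := {0x6b,0x1f,0x44,0x59,0xe6,0x6d,0x9a}
#2 dst[0x13+4] := {0x52,0x69,0xae,0xe4}
#3 dst[0x0e+6] := {0x69,0xae,0xe4,0xf3,0xdf,0x2a}
#4 dst[0x17+4] := {0xae,0xe4,0xf3,0xdf}
query mem[0x19]=0xf3, mem[0x02]=0x6b, mem[0x09]=0x9a, mem[0x16]=0xe4, mem[0x12]=0xdf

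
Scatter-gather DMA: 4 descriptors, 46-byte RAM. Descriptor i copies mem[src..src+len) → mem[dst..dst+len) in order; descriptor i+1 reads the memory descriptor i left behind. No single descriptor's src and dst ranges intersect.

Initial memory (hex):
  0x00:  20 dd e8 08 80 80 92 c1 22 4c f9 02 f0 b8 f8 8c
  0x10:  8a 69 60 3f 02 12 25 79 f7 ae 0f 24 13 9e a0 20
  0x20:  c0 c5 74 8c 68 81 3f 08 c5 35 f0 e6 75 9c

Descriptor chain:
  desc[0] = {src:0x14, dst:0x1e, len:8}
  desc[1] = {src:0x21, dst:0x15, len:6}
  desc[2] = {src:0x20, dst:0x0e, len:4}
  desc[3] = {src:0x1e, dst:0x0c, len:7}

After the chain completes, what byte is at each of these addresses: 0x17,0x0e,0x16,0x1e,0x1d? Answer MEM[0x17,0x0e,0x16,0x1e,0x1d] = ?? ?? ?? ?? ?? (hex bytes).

[0] 0x14->0x1e len=8 : 02 12 25 79 f7 ae 0f 24
[1] 0x21->0x15 len=6 : 79 f7 ae 0f 24 3f
[2] 0x20->0x0e len=4 : 25 79 f7 ae
[3] 0x1e->0x0c len=7 : 02 12 25 79 f7 ae 0f
query mem[0x17]=0xae, mem[0x0e]=0x25, mem[0x16]=0xf7, mem[0x1e]=0x02, mem[0x1d]=0x9e

MEM[0x17,0x0e,0x16,0x1e,0x1d] = ae 25 f7 02 9e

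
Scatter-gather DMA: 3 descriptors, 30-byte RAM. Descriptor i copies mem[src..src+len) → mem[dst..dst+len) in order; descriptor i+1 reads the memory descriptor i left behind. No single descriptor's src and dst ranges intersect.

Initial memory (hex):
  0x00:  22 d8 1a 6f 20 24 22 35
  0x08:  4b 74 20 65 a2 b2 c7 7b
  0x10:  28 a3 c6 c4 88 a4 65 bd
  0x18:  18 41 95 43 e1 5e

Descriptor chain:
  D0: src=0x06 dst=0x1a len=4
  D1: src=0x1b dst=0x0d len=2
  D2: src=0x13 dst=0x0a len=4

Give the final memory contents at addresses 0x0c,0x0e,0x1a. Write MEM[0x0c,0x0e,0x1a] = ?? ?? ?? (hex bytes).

D0: mem[0x1a..0x1d] <- [22 35 4b 74]
D1: mem[0x0d..0x0e] <- [35 4b]
D2: mem[0x0a..0x0d] <- [c4 88 a4 65]
query mem[0x0c]=0xa4, mem[0x0e]=0x4b, mem[0x1a]=0x22

MEM[0x0c,0x0e,0x1a] = a4 4b 22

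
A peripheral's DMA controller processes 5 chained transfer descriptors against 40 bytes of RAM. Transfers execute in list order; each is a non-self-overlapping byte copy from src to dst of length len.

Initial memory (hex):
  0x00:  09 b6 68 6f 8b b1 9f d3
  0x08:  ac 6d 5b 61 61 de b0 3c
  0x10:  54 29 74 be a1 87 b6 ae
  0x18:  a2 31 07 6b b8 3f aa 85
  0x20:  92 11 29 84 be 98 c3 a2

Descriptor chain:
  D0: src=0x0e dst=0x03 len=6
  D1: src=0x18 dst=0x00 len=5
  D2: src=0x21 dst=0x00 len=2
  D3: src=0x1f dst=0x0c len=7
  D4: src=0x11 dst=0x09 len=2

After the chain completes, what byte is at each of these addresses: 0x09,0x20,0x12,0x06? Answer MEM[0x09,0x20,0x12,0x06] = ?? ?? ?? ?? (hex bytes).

  after D0: wrote 6B at 0x03 = b03c542974be
  after D1: wrote 5B at 0x00 = a231076bb8
  after D2: wrote 2B at 0x00 = 1129
  after D3: wrote 7B at 0x0c = 8592112984be98
  after D4: wrote 2B at 0x09 = be98
query mem[0x09]=0xbe, mem[0x20]=0x92, mem[0x12]=0x98, mem[0x06]=0x29

MEM[0x09,0x20,0x12,0x06] = be 92 98 29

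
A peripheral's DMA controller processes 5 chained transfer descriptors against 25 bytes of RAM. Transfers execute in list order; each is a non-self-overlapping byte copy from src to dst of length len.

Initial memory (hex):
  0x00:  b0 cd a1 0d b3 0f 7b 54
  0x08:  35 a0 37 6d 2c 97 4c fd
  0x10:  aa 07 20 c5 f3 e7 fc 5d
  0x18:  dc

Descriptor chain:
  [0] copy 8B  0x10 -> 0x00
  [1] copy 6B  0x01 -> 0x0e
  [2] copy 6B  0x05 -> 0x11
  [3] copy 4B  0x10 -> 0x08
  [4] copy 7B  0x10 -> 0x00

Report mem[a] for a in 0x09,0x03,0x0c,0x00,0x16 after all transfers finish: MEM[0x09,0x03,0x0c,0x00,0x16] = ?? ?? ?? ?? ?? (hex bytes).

#0 dst[0x00+8] := {0xaa,0x07,0x20,0xc5,0xf3,0xe7,0xfc,0x5d}
#1 dst[0x0e+6] := {0x07,0x20,0xc5,0xf3,0xe7,0xfc}
#2 dst[0x11+6] := {0xe7,0xfc,0x5d,0x35,0xa0,0x37}
#3 dst[0x08+4] := {0xc5,0xe7,0xfc,0x5d}
#4 dst[0x00+7] := {0xc5,0xe7,0xfc,0x5d,0x35,0xa0,0x37}
query mem[0x09]=0xe7, mem[0x03]=0x5d, mem[0x0c]=0x2c, mem[0x00]=0xc5, mem[0x16]=0x37

MEM[0x09,0x03,0x0c,0x00,0x16] = e7 5d 2c c5 37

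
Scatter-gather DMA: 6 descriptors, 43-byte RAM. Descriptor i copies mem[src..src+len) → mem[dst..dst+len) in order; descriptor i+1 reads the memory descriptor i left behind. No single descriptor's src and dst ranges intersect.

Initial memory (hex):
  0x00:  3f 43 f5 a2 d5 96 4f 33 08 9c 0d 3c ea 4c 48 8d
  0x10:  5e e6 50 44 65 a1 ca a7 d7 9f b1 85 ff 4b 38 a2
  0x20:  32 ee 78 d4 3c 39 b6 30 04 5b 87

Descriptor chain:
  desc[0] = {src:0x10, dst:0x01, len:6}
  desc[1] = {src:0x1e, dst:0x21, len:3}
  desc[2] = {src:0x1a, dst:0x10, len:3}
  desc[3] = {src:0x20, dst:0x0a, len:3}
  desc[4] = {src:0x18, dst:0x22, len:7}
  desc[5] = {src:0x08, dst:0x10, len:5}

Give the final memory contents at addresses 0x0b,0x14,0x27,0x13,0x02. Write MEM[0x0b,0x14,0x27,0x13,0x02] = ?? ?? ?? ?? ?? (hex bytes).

MEM[0x0b,0x14,0x27,0x13,0x02] = 38 a2 4b 38 e6

[0] 0x10->0x01 len=6 : 5e e6 50 44 65 a1
[1] 0x1e->0x21 len=3 : 38 a2 32
[2] 0x1a->0x10 len=3 : b1 85 ff
[3] 0x20->0x0a len=3 : 32 38 a2
[4] 0x18->0x22 len=7 : d7 9f b1 85 ff 4b 38
[5] 0x08->0x10 len=5 : 08 9c 32 38 a2
query mem[0x0b]=0x38, mem[0x14]=0xa2, mem[0x27]=0x4b, mem[0x13]=0x38, mem[0x02]=0xe6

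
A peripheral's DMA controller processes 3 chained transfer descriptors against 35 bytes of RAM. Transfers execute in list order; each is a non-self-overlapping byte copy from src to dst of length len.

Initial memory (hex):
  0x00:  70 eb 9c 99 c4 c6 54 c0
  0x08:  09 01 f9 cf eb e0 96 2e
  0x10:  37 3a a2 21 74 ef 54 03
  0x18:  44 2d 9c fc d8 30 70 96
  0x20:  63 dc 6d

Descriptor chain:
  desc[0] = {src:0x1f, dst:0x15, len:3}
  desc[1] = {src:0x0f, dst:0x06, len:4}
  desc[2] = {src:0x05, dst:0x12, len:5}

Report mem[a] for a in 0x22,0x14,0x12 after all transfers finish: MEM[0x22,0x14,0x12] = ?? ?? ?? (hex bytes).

D0: mem[0x15..0x17] <- [96 63 dc]
D1: mem[0x06..0x09] <- [2e 37 3a a2]
D2: mem[0x12..0x16] <- [c6 2e 37 3a a2]
query mem[0x22]=0x6d, mem[0x14]=0x37, mem[0x12]=0xc6

MEM[0x22,0x14,0x12] = 6d 37 c6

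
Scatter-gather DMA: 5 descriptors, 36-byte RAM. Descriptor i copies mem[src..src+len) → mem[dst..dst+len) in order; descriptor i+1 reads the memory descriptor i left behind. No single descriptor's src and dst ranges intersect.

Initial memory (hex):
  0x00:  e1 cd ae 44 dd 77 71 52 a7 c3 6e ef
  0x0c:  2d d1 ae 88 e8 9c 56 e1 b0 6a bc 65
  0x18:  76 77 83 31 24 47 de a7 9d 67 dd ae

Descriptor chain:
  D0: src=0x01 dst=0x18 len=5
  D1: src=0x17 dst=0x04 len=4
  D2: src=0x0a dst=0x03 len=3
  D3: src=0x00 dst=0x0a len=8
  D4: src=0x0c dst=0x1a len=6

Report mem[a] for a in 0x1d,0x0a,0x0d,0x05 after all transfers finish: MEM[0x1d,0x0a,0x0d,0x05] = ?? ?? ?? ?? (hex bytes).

  after D0: wrote 5B at 0x18 = cdae44dd77
  after D1: wrote 4B at 0x04 = 65cdae44
  after D2: wrote 3B at 0x03 = 6eef2d
  after D3: wrote 8B at 0x0a = e1cdae6eef2dae44
  after D4: wrote 6B at 0x1a = ae6eef2dae44
query mem[0x1d]=0x2d, mem[0x0a]=0xe1, mem[0x0d]=0x6e, mem[0x05]=0x2d

MEM[0x1d,0x0a,0x0d,0x05] = 2d e1 6e 2d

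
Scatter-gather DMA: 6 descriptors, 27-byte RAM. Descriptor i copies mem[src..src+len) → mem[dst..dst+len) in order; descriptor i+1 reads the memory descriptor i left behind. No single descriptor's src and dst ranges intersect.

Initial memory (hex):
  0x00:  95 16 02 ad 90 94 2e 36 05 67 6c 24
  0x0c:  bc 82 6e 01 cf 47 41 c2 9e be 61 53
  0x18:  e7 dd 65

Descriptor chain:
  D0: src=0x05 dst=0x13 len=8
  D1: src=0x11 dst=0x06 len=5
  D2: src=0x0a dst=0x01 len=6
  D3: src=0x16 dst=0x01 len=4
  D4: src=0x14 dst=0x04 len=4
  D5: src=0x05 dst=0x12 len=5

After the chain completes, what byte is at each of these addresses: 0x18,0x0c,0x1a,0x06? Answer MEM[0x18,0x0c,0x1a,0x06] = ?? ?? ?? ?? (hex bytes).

MEM[0x18,0x0c,0x1a,0x06] = 6c bc bc 05

[0] 0x05->0x13 len=8 : 94 2e 36 05 67 6c 24 bc
[1] 0x11->0x06 len=5 : 47 41 94 2e 36
[2] 0x0a->0x01 len=6 : 36 24 bc 82 6e 01
[3] 0x16->0x01 len=4 : 05 67 6c 24
[4] 0x14->0x04 len=4 : 2e 36 05 67
[5] 0x05->0x12 len=5 : 36 05 67 94 2e
query mem[0x18]=0x6c, mem[0x0c]=0xbc, mem[0x1a]=0xbc, mem[0x06]=0x05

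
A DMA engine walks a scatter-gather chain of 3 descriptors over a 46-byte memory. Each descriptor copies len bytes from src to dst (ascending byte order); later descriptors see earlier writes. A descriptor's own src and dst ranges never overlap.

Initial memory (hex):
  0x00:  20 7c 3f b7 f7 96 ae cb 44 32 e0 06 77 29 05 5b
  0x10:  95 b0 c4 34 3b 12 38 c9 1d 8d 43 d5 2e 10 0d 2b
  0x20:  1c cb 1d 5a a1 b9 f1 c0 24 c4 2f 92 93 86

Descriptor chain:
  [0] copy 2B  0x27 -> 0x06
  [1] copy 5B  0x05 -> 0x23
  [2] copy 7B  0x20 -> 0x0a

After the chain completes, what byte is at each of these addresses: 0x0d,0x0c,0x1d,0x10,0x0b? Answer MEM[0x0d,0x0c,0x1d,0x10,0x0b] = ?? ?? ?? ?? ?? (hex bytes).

MEM[0x0d,0x0c,0x1d,0x10,0x0b] = 96 1d 10 44 cb

  after D0: wrote 2B at 0x06 = c024
  after D1: wrote 5B at 0x23 = 96c0244432
  after D2: wrote 7B at 0x0a = 1ccb1d96c02444
query mem[0x0d]=0x96, mem[0x0c]=0x1d, mem[0x1d]=0x10, mem[0x10]=0x44, mem[0x0b]=0xcb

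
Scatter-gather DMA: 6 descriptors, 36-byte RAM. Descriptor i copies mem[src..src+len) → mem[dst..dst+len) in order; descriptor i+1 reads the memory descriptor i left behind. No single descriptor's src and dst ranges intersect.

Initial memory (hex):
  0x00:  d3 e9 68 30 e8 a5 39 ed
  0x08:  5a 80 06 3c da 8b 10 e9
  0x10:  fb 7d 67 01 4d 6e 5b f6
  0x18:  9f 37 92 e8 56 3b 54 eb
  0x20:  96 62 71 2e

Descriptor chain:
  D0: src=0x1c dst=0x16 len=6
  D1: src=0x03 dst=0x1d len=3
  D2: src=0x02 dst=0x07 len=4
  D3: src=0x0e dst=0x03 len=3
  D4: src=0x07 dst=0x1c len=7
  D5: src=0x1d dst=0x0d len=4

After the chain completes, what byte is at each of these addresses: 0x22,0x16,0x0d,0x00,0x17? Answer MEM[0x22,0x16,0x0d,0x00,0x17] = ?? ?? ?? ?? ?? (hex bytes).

MEM[0x22,0x16,0x0d,0x00,0x17] = 8b 56 30 d3 3b

  after D0: wrote 6B at 0x16 = 563b54eb9662
  after D1: wrote 3B at 0x1d = 30e8a5
  after D2: wrote 4B at 0x07 = 6830e8a5
  after D3: wrote 3B at 0x03 = 10e9fb
  after D4: wrote 7B at 0x1c = 6830e8a53cda8b
  after D5: wrote 4B at 0x0d = 30e8a53c
query mem[0x22]=0x8b, mem[0x16]=0x56, mem[0x0d]=0x30, mem[0x00]=0xd3, mem[0x17]=0x3b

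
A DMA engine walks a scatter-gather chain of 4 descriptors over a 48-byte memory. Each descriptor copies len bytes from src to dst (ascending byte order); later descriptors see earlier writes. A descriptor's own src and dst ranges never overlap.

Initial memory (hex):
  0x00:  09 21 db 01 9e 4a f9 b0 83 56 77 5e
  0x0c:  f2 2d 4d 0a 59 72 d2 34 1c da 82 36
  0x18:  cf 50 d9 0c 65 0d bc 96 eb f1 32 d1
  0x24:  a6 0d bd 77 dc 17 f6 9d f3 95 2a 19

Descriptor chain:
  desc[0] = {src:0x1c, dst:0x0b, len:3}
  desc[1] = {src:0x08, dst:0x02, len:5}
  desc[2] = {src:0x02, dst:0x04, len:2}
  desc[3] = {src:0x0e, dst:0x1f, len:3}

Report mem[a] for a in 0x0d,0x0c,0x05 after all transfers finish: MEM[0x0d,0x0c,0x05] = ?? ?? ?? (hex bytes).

MEM[0x0d,0x0c,0x05] = bc 0d 56

  after D0: wrote 3B at 0x0b = 650dbc
  after D1: wrote 5B at 0x02 = 835677650d
  after D2: wrote 2B at 0x04 = 8356
  after D3: wrote 3B at 0x1f = 4d0a59
query mem[0x0d]=0xbc, mem[0x0c]=0x0d, mem[0x05]=0x56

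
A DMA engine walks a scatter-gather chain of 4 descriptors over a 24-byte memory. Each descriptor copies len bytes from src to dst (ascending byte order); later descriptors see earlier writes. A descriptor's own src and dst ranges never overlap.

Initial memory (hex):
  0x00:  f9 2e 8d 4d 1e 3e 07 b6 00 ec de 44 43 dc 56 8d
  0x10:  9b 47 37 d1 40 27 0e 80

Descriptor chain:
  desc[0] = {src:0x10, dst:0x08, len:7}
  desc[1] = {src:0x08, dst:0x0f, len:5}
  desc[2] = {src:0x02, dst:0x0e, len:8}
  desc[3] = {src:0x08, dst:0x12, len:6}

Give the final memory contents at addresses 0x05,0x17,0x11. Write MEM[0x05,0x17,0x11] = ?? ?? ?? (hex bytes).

MEM[0x05,0x17,0x11] = 3e 27 3e

[0] 0x10->0x08 len=7 : 9b 47 37 d1 40 27 0e
[1] 0x08->0x0f len=5 : 9b 47 37 d1 40
[2] 0x02->0x0e len=8 : 8d 4d 1e 3e 07 b6 9b 47
[3] 0x08->0x12 len=6 : 9b 47 37 d1 40 27
query mem[0x05]=0x3e, mem[0x17]=0x27, mem[0x11]=0x3e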